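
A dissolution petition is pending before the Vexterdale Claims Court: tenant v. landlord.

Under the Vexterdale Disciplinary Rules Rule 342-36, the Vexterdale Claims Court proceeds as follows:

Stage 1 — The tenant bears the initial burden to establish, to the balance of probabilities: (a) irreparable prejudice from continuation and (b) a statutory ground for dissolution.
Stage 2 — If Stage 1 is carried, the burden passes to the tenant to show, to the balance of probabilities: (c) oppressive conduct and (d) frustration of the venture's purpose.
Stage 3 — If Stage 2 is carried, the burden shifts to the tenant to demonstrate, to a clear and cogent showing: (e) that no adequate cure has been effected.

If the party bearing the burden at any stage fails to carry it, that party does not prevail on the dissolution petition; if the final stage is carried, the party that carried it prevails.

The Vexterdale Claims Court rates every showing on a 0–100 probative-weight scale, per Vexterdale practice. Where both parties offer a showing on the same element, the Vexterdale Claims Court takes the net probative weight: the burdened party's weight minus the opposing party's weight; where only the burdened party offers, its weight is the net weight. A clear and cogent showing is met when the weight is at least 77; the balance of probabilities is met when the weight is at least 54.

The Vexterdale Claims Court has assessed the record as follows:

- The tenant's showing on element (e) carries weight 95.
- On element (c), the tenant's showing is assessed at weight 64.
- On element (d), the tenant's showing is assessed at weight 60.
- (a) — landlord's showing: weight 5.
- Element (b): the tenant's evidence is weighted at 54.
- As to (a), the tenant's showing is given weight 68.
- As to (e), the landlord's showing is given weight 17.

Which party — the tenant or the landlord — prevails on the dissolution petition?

At Stage 1 the tenant must meet the balance of probabilities (weight is at least 54): on (a) the weight is 68 less the opposing 5 gives net 63, which does reach 54, so (a) meets the standard; on (b) the weight is 54, ≥ 54, so (b) meets the standard.
  Stage 1 carried; the burden remains with the tenant.
At Stage 2 the tenant must meet the balance of probabilities (weight is at least 54): on (c) the weight is 64, ≥ 54, so (c) meets the standard; on (d) the weight is 60, which does reach 54, so (d) meets the standard.
  All elements met. The tenant retains the burden for Stage 3.
At Stage 3 the tenant must meet a clear and cogent showing (weight is at least 77): on (e) the weight is 95 less the opposing 17 gives net 78, ≥ 77, so (e) meets the standard.
  The tenant carries the last stage.
All stages carried — the tenant prevails.

tenant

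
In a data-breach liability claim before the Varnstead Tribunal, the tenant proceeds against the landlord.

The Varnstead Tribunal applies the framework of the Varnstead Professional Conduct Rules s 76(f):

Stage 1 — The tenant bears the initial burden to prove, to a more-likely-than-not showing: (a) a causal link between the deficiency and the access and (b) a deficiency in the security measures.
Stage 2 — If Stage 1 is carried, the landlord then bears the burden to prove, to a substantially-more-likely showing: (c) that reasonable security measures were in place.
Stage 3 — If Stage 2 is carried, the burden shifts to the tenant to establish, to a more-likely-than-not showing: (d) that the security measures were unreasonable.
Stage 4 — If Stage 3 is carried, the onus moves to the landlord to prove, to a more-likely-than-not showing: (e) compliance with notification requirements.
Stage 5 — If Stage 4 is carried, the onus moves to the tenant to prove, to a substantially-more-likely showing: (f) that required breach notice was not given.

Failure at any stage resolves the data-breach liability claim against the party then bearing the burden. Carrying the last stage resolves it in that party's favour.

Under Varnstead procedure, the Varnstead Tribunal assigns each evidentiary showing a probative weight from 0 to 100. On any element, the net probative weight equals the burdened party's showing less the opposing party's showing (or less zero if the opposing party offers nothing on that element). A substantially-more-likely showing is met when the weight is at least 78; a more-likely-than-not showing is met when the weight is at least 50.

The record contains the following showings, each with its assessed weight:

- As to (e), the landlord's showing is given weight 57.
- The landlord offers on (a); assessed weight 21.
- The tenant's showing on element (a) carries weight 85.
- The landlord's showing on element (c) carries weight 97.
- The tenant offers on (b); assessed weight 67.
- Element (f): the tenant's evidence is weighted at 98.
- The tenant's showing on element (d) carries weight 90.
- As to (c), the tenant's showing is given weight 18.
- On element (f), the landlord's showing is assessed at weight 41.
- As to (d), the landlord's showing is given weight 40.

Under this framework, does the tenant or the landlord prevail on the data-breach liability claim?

landlord

Stage 1 (tenant, a more-likely-than-not showing, weight is at least 50): (a) net 85−21=64 ≥ 50 — meets; (b) 67 ≥ 50 — meets.
  Stage 1 is satisfied; the onus moves to the landlord.
Stage 2 (landlord, a substantially-more-likely showing, weight is at least 78): (c) net 97−18=79 ≥ 78 — meets.
  Stage 2 is satisfied; the onus moves to the tenant.
Stage 3 (tenant, a more-likely-than-not showing, weight is at least 50): (d) net 90−40=50 ≥ 50 — meets.
  Stage 3 is satisfied; the onus moves to the landlord.
Stage 4 (landlord, a more-likely-than-not showing, weight is at least 50): (e) 57 ≥ 50 — meets.
  All elements met. The burden passes to the tenant.
Stage 5 (tenant, a substantially-more-likely showing, weight is at least 78): (f) net 98−41=57 < 78 — fails.
  Not every element is met, so the tenant fails to carry Stage 5.
So the landlord prevails.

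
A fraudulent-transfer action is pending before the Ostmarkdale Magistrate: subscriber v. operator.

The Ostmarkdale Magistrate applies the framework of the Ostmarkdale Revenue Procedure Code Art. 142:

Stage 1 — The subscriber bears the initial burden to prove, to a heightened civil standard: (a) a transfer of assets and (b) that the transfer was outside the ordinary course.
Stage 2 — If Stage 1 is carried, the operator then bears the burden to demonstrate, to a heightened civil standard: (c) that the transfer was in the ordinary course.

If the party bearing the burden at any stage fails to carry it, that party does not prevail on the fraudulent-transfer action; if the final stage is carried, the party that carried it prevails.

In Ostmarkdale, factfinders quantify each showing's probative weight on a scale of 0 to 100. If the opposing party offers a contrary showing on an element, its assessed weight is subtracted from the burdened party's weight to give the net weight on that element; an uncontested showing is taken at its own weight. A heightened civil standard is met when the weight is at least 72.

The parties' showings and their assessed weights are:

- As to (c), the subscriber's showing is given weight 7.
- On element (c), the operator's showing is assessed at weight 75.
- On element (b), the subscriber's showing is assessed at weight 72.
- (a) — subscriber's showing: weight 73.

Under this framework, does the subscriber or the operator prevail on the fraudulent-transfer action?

subscriber

Stage 1 — burden on subscriber; standard: a heightened civil standard (weight is at least 72).
    (a): 73 ≥ 72 [met]
    (b): 72 ≥ 72 [met]
  Stage 1 is satisfied; the onus moves to the operator.
Stage 2 — burden on operator; standard: a heightened civil standard (weight is at least 72).
    (c): 75 − 7 = 68 < 72 [not met]
  Stage 2 not carried; the operator fails its burden.
The subscriber prevails.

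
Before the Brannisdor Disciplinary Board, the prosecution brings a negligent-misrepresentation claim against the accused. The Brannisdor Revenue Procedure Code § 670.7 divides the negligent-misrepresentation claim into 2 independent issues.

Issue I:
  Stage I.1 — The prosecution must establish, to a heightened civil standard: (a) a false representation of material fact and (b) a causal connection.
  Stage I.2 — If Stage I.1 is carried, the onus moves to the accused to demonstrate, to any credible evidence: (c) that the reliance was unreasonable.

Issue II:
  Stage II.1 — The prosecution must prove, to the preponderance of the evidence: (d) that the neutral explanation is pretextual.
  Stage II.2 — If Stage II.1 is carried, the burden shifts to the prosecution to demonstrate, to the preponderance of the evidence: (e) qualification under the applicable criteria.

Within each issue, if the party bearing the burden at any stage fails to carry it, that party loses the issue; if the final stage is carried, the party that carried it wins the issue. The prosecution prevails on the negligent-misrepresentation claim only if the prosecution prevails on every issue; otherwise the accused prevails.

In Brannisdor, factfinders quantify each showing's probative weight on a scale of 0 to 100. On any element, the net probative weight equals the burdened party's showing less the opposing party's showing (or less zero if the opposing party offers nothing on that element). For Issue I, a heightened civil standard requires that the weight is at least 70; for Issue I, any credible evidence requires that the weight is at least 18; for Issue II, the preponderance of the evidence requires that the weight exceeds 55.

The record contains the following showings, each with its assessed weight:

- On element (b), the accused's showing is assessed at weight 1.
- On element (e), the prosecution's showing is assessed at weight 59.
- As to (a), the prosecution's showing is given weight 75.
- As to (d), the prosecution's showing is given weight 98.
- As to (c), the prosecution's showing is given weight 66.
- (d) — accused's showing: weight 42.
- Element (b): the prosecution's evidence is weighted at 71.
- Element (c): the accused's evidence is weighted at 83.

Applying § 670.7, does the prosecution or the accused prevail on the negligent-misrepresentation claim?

prosecution

— Issue I —
At Stage I.1 the prosecution must meet a heightened civil standard (weight is at least 70): on (a) the weight is 75, which does reach 70, so (a) meets the standard; on (b) the weight is 71 less the opposing 1 gives net 70, ≥ 70, so (b) meets the standard.
  Stage I.1 is satisfied; the onus moves to the accused.
At Stage I.2 the accused must meet any credible evidence (weight is at least 18): on (c) the weight is 83 less the opposing 66 gives net 17, < 18, so (c) does not meet the standard.
  Not every element is met, so the accused fails to carry Stage I.2.
So the prosecution prevails on this issue.
— Issue II —
At Stage II.1 the prosecution must meet the preponderance of the evidence (weight exceeds 55): on (d) the weight is 98 less the opposing 42 gives net 56, which does exceed 55, so (d) meets the standard.
  All elements met. The prosecution retains the burden for Stage II.2.
At Stage II.2 the prosecution must meet the preponderance of the evidence (weight exceeds 55): on (e) the weight is 59, which does exceed 55, so (e) meets the standard.
  All elements met at the final stage.
All stages carried — the prosecution prevails on this issue.
Per-issue: Issue I → prosecution; Issue II → prosecution. The prosecution must prevail on every issue; overall, the prosecution prevails.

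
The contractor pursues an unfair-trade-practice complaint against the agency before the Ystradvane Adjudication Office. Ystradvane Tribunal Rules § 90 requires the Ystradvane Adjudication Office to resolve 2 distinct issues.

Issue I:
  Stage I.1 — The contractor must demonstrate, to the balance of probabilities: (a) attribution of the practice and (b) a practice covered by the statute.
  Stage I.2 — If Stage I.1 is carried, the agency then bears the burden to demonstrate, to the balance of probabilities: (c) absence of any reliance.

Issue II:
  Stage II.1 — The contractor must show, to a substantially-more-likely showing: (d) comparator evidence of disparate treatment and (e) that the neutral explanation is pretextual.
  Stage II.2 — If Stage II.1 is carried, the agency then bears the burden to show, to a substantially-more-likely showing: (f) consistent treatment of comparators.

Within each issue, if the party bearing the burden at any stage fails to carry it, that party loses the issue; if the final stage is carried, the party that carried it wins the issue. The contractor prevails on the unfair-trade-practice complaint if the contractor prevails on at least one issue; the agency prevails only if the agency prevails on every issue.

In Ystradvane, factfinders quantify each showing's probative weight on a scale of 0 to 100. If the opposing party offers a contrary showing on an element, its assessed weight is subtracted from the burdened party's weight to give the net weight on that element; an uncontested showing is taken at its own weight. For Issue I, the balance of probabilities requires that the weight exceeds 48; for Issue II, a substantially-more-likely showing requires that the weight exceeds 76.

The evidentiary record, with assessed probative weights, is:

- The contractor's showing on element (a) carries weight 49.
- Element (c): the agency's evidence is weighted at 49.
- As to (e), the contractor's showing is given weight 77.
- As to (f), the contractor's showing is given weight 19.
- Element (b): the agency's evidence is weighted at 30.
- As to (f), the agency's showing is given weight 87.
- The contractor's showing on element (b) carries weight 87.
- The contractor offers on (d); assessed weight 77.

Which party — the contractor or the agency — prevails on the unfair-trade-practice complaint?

contractor

— Issue I —
Stage I.1 — burden on contractor; standard: the balance of probabilities (weight exceeds 48).
    (a): 49 > 48 [met]
    (b): 87 − 30 = 57 > 48 [met]
  Stage I.1 carried; the burden shifts to the agency.
Stage I.2 — burden on agency; standard: the balance of probabilities (weight exceeds 48).
    (c): 49 > 48 [met]
  Stage I.2 carried; the final stage is satisfied.
With every stage satisfied, the agency prevails on this issue.
— Issue II —
Stage II.1 (contractor, a substantially-more-likely showing, weight exceeds 76): (d) 77 > 76 — meets; (e) 77 > 76 — meets.
  Stage II.1 carried; the burden shifts to the agency.
Stage II.2 (agency, a substantially-more-likely showing, weight exceeds 76): (f) net 87−19=68 ≤ 76 — fails.
  The agency does not carry Stage II.2.
So the contractor prevails on this issue.
Per-issue: Issue I → agency; Issue II → contractor. The contractor must prevail on at least one issue; overall, the contractor prevails.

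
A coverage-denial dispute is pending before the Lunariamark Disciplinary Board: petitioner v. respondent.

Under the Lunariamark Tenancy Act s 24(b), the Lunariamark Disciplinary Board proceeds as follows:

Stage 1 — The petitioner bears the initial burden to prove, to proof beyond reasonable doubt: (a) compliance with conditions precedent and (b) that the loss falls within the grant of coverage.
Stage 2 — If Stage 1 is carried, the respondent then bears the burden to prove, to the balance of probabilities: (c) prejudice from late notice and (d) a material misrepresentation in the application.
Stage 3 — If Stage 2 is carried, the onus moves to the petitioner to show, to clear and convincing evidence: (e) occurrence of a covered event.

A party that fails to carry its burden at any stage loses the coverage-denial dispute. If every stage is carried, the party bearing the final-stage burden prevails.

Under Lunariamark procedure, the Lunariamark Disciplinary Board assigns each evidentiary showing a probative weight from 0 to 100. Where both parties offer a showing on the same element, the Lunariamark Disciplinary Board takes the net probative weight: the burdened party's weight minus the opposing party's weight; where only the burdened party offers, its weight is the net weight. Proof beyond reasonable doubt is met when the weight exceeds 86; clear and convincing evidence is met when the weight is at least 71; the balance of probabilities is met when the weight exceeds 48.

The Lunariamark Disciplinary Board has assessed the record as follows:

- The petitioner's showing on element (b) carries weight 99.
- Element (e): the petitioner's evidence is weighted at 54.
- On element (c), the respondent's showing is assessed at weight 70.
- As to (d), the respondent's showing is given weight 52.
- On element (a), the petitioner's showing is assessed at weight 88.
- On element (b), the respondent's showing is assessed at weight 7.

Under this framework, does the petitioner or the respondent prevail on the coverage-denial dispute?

At Stage 1 the petitioner must meet proof beyond reasonable doubt (weight exceeds 86): on (a) the weight is 88, which does exceed 86, so (a) meets the standard; on (b) the weight is 99 less the opposing 7 gives net 92, which does exceed 86, so (b) meets the standard.
  Stage 1 is satisfied; the onus moves to the respondent.
At Stage 2 the respondent must meet the balance of probabilities (weight exceeds 48): on (c) the weight is 70, > 48, so (c) meets the standard; on (d) the weight is 52, which does exceed 48, so (d) meets the standard.
  Stage 2 is satisfied; the onus moves to the petitioner.
At Stage 3 the petitioner must meet clear and convincing evidence (weight is at least 71): on (e) the weight is 54, < 71, so (e) does not meet the standard.
  Not every element is met, so the petitioner fails to carry Stage 3.
So the respondent prevails.

respondent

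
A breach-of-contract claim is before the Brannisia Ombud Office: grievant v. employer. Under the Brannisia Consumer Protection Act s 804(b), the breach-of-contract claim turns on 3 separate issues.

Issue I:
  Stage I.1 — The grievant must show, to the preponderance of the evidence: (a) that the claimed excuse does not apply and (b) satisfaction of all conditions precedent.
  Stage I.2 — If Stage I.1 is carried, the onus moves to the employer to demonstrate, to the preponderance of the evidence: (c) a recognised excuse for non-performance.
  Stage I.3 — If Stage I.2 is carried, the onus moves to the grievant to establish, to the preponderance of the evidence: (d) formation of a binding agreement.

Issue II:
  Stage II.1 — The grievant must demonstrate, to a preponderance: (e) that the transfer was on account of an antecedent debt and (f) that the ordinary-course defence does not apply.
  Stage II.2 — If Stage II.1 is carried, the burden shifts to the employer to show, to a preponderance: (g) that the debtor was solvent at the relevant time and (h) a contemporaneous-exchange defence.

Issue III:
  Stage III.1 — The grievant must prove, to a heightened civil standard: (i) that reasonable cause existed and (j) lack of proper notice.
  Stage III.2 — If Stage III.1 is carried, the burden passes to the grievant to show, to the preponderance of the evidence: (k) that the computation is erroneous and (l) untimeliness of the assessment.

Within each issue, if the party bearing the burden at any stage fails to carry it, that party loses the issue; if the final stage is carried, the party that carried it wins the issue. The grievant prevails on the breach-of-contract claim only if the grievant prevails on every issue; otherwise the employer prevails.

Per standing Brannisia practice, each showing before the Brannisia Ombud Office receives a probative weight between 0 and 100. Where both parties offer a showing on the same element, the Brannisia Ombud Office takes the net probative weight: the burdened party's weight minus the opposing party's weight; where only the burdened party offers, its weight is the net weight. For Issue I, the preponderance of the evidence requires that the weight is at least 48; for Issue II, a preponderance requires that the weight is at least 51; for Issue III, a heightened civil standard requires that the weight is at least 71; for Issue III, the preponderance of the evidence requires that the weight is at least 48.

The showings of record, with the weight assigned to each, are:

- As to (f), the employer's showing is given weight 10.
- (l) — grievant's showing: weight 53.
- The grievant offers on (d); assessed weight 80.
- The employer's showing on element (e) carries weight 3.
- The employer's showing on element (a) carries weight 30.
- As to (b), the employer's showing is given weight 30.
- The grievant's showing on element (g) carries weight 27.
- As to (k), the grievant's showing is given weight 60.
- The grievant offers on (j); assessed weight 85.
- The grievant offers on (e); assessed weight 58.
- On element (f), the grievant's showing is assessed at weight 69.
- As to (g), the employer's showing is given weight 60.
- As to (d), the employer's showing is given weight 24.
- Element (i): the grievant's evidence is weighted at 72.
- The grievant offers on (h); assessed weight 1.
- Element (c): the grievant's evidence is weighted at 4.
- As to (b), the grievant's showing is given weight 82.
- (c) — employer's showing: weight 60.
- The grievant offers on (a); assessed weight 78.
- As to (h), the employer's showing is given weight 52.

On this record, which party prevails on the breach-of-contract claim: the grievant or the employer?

grievant

— Issue I —
Stage I.1 — burden on grievant; standard: the preponderance of the evidence (weight is at least 48).
    (a): 78 − 30 = 48 ≥ 48 [met]
    (b): 82 − 30 = 52 ≥ 48 [met]
  All elements met. The burden passes to the employer.
Stage I.2 — burden on employer; standard: the preponderance of the evidence (weight is at least 48).
    (c): 60 − 4 = 56 ≥ 48 [met]
  All elements met. The burden passes to the grievant.
Stage I.3 — burden on grievant; standard: the preponderance of the evidence (weight is at least 48).
    (d): 80 − 24 = 56 ≥ 48 [met]
  The grievant carries the last stage.
With every stage satisfied, the grievant prevails on this issue.
— Issue II —
At Stage II.1 the grievant must meet a preponderance (weight is at least 51): on (e) the weight is 58 less the opposing 3 gives net 55, which does reach 51, so (e) meets the standard; on (f) the weight is 69 less the opposing 10 gives net 59, which does reach 51, so (f) meets the standard.
  All elements met. The burden passes to the employer.
At Stage II.2 the employer must meet a preponderance (weight is at least 51): on (g) the weight is 60 less the opposing 27 gives net 33, < 51, so (g) does not meet the standard; on (h) the weight is 52 less the opposing 1 gives net 51, ≥ 51, so (h) meets the standard.
  The employer does not carry Stage II.2.
So the grievant prevails on this issue.
— Issue III —
Stage III.1 (grievant, a heightened civil standard, weight is at least 71): (i) 72 ≥ 71 — meets; (j) 85 ≥ 71 — meets.
  Stage III.1 carried; the burden remains with the grievant.
Stage III.2 (grievant, the preponderance of the evidence, weight is at least 48): (k) 60 ≥ 48 — meets; (l) 53 ≥ 48 — meets.
  All elements met at the final stage.
Every stage carried; the grievant prevails on this issue.
Per-issue: Issue I → grievant; Issue II → grievant; Issue III → grievant. The grievant must prevail on every issue; overall, the grievant prevails.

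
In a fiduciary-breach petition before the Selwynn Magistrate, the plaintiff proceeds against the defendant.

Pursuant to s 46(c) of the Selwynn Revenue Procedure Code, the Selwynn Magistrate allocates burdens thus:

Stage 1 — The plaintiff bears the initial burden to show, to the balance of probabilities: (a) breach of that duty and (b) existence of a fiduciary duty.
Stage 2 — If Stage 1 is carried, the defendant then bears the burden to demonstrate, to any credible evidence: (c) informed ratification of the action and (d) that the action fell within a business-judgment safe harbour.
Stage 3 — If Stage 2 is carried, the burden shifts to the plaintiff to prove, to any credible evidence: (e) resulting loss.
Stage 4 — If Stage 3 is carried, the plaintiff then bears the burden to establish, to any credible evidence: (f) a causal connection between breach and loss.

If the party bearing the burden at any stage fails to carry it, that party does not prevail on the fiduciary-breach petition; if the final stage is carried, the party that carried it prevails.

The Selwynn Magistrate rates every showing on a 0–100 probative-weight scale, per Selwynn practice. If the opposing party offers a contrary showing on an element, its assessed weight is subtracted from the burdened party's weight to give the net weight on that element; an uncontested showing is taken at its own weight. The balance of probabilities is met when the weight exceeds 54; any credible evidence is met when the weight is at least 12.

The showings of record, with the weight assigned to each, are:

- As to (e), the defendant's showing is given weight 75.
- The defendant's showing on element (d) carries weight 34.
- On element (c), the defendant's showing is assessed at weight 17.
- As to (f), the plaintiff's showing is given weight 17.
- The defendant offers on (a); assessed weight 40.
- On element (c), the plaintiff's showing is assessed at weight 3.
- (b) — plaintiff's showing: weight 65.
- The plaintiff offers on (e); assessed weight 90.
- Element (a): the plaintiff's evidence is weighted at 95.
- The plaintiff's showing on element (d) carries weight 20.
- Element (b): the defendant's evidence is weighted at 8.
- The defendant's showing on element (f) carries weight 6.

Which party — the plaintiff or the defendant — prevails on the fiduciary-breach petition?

defendant

Stage 1 (plaintiff, the balance of probabilities, weight exceeds 54): (a) net 95−40=55 > 54 — meets; (b) net 65−8=57 > 54 — meets.
  All elements met. The burden passes to the defendant.
Stage 2 (defendant, any credible evidence, weight is at least 12): (c) net 17−3=14 ≥ 12 — meets; (d) net 34−20=14 ≥ 12 — meets.
  All elements met. The burden passes to the plaintiff.
Stage 3 (plaintiff, any credible evidence, weight is at least 12): (e) net 90−75=15 ≥ 12 — meets.
  Stage 3 is satisfied; the plaintiff continues to bear the burden.
Stage 4 (plaintiff, any credible evidence, weight is at least 12): (f) net 17−6=11 < 12 — fails.
  Not every element is met, so the plaintiff fails to carry Stage 4.
The defendant prevails.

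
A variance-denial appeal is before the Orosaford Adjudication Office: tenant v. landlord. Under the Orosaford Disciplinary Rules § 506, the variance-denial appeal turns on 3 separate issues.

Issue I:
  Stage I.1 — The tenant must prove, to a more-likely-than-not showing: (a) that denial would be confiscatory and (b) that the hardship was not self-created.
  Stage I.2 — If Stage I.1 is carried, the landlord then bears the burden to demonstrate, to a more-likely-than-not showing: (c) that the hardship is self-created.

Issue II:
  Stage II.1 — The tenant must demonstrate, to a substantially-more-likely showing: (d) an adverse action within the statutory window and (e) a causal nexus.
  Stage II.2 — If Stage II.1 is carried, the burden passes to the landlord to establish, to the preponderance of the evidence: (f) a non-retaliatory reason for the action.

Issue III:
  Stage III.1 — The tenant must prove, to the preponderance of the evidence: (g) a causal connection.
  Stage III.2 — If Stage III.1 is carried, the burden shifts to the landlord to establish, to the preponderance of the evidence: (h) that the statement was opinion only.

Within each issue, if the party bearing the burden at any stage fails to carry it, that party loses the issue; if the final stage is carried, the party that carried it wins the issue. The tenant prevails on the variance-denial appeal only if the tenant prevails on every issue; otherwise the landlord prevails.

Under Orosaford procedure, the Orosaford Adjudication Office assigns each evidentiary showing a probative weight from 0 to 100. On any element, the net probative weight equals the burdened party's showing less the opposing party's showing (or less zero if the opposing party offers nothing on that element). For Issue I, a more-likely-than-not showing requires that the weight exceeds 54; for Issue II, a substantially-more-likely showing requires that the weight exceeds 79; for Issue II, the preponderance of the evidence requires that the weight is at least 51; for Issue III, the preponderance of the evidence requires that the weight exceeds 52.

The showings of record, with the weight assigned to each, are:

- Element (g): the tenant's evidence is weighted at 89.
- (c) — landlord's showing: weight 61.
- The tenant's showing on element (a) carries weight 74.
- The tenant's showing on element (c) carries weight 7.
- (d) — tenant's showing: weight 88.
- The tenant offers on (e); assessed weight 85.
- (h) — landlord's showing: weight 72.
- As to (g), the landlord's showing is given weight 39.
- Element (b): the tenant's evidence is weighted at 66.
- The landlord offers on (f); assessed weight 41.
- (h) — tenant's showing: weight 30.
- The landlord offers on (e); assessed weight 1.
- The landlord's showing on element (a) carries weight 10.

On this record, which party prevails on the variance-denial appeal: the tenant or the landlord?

— Issue I —
Stage I.1 — burden on tenant; standard: a more-likely-than-not showing (weight exceeds 54).
    (a): 74 − 10 = 64 > 54 [met]
    (b): 66 > 54 [met]
  Stage I.1 carried; the burden shifts to the landlord.
Stage I.2 — burden on landlord; standard: a more-likely-than-not showing (weight exceeds 54).
    (c): 61 − 7 = 54 ≤ 54 [not met]
  Not every element is met, so the landlord fails to carry Stage I.2.
The tenant prevails on this issue.
— Issue II —
At Stage II.1 the tenant must meet a substantially-more-likely showing (weight exceeds 79): on (d) the weight is 88, > 79, so (d) meets the standard; on (e) the weight is 85 less the opposing 1 gives net 84, > 79, so (e) meets the standard.
  Stage II.1 carried; the burden shifts to the landlord.
At Stage II.2 the landlord must meet the preponderance of the evidence (weight is at least 51): on (f) the weight is 41, which does not reach 51, so (f) does not meet the standard.
  Not every element is met, so the landlord fails to carry Stage II.2.
The tenant prevails on this issue.
— Issue III —
Stage III.1 — burden on tenant; standard: the preponderance of the evidence (weight exceeds 52).
    (g): 89 − 39 = 50 ≤ 52 [not met]
  The tenant does not carry Stage III.1.
The analysis ends at Stage III.1; the landlord prevails on this issue.
Per-issue: Issue I → tenant; Issue II → tenant; Issue III → landlord. The tenant must prevail on every issue; overall, the landlord prevails.

landlord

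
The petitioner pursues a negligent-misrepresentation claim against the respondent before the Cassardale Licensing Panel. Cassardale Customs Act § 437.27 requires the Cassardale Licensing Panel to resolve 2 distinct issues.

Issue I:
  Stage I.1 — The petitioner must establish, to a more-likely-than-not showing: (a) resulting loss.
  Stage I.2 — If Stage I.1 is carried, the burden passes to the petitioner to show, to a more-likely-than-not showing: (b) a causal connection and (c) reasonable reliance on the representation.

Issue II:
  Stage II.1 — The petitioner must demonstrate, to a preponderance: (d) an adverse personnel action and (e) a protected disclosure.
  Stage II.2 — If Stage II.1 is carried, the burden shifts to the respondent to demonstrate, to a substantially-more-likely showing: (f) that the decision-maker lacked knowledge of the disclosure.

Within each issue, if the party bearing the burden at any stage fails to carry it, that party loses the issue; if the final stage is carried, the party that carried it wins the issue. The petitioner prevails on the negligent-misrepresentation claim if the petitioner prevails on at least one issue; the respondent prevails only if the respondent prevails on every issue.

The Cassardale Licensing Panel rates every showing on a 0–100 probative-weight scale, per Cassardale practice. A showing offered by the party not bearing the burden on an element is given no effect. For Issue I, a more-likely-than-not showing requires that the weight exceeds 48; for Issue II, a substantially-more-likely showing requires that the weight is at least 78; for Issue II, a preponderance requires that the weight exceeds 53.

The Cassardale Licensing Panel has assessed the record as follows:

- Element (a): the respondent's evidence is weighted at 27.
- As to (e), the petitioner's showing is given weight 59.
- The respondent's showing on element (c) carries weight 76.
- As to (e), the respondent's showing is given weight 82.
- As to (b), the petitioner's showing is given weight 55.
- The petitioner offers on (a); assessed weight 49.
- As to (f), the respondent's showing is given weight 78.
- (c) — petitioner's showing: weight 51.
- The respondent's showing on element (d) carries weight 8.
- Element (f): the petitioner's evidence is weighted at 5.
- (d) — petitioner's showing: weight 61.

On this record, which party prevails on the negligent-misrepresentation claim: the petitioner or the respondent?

petitioner

— Issue I —
Stage I.1 — burden on petitioner; standard: a more-likely-than-not showing (weight exceeds 48).
    (a): 49 (respondent's 27 disregarded) > 48 [met]
  All elements met. The petitioner retains the burden for Stage I.2.
Stage I.2 — burden on petitioner; standard: a more-likely-than-not showing (weight exceeds 48).
    (b): 55 > 48 [met]
    (c): 51 (respondent's 76 disregarded) > 48 [met]
  The petitioner carries the last stage.
Every stage carried; the petitioner prevails on this issue.
— Issue II —
Stage II.1 (petitioner, a preponderance, weight exceeds 53): (d) 61 (respondent's 8 disregarded) > 53 — meets; (e) 59 (respondent's 82 disregarded) > 53 — meets.
  Stage II.1 carried; the burden shifts to the respondent.
Stage II.2 (respondent, a substantially-more-likely showing, weight is at least 78): (f) 78 (petitioner's 5 disregarded) ≥ 78 — meets.
  Stage II.2 carried; the final stage is satisfied.
All stages carried — the respondent prevails on this issue.
Per-issue: Issue I → petitioner; Issue II → respondent. The petitioner must prevail on at least one issue; overall, the petitioner prevails.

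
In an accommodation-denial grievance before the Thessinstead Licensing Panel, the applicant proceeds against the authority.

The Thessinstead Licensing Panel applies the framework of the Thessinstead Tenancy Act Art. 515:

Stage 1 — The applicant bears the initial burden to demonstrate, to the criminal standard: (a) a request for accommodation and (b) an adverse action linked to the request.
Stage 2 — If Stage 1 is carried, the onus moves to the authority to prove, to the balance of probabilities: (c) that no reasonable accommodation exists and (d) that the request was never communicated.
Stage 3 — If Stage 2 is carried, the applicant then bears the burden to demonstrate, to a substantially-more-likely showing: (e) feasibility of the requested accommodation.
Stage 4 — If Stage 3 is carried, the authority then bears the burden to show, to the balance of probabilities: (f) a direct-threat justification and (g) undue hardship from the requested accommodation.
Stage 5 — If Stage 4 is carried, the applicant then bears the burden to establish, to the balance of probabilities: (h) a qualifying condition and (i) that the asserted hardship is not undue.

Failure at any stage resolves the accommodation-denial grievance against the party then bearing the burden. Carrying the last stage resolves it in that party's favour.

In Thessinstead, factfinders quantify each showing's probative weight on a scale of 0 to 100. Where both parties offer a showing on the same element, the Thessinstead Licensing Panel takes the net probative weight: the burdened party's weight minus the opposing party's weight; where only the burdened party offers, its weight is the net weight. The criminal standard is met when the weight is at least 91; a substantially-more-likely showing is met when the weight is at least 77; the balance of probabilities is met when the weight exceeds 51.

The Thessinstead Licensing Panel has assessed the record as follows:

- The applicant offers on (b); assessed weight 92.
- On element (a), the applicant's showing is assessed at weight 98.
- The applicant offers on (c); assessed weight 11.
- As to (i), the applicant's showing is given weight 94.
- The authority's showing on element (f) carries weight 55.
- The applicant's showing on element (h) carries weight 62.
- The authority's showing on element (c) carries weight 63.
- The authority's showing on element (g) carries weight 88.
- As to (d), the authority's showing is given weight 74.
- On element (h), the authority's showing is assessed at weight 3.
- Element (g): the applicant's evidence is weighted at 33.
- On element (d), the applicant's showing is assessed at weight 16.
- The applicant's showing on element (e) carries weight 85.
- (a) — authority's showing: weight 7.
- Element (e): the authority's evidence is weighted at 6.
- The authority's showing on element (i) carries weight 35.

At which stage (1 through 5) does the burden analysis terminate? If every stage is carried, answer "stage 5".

stage 5

Stage 1 (applicant, the criminal standard, weight is at least 91): (a) net 98−7=91 ≥ 91 — meets; (b) 92 ≥ 91 — meets.
  The applicant carries Stage 1; the authority now bears the burden.
Stage 2 (authority, the balance of probabilities, weight exceeds 51): (c) net 63−11=52 > 51 — meets; (d) net 74−16=58 > 51 — meets.
  The authority carries Stage 2; the applicant now bears the burden.
Stage 3 (applicant, a substantially-more-likely showing, weight is at least 77): (e) net 85−6=79 ≥ 77 — meets.
  Stage 3 carried; the burden shifts to the authority.
Stage 4 (authority, the balance of probabilities, weight exceeds 51): (f) 55 > 51 — meets; (g) net 88−33=55 > 51 — meets.
  The authority carries Stage 4; the applicant now bears the burden.
Stage 5 (applicant, the balance of probabilities, weight exceeds 51): (h) net 62−3=59 > 51 — meets; (i) net 94−35=59 > 51 — meets.
  Stage 5 carried; the final stage is satisfied.
All stages carried — the applicant prevails.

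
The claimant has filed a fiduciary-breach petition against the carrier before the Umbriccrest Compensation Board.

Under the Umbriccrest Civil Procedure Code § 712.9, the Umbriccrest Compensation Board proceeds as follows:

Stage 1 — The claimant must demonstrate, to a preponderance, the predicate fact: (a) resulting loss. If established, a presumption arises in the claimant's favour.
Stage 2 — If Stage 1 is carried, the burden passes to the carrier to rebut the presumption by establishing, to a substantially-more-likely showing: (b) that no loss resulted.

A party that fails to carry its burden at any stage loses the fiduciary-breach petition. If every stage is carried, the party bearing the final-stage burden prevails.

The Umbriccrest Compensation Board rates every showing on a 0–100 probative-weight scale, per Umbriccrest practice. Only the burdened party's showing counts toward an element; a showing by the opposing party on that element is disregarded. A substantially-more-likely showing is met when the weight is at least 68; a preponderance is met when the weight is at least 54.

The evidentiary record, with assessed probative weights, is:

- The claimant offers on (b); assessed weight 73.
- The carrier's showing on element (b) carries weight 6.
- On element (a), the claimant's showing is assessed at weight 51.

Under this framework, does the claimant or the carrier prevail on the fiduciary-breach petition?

At Stage 1 the claimant must meet a preponderance (weight is at least 54): on (a) the weight is 51, which does not reach 54, so (a) does not meet the standard.
  Not every element is met, so the claimant fails to carry Stage 1.
The analysis ends at Stage 1; the carrier prevails.

carrier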